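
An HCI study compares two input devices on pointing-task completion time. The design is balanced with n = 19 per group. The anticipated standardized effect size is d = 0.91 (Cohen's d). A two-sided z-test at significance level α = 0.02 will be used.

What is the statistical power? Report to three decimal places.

Power ≈ 0.684

Noncentrality parameter: δ = d·√(n/2) = 0.91 × √(19/2) = 2.8048
Two-sided α = 0.02 → critical value z_{0.01} = 2.326.
Power = Φ(δ − 2.326) + Φ(−δ − 2.326) = Φ(0.478) + Φ(-5.131) = 0.6838 + 0.0000 = 0.6838.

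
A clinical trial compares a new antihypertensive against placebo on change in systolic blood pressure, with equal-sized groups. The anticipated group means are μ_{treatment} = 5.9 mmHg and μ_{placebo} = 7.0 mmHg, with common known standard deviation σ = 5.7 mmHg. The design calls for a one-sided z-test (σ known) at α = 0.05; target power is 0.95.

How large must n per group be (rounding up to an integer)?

n = 582 per group

Standardized effect: d = |μ_{treatment} − μ_{placebo}| / σ = |5.9 − 7.0| / 5.7 = 0.1930
Set Φ(δ − 1.645) = 0.95; then δ − 1.645 = Φ⁻¹(0.95) = 1.645, giving δ = 3.290.
δ = d·√(n/2) ⇒ n = 2(δ/d)² = 2 × (3.290 / 0.1930)² = 581.18.
Rounding up, n = 582 per group.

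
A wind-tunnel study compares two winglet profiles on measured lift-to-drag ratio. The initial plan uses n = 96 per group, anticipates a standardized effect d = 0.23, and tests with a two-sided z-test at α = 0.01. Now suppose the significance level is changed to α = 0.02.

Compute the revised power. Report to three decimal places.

Power ≈ 0.232

δ = d·√(n/2) = 0.23 × √(96/2) = 1.5935 (unchanged). New critical value: z_{0.01} = 2.326.
Revised power = Φ(δ − 2.326) + Φ(−δ − 2.326) = Φ(-0.733) + Φ(-3.920) = 0.2318 + 0.0000 = 0.2319.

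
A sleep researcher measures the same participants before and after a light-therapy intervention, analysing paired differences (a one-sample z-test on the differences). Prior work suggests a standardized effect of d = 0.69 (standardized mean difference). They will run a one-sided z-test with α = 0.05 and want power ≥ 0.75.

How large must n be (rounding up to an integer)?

For power 0.75 need Φ(δ − z_{0.05}) = 0.75, so δ = z_{0.05} + z_{0.25} = 1.645 + 0.674 = 2.319.
δ = d·√n ⇒ n = (δ/d)² = (2.319 / 0.69)² = 11.30.
Rounding up, n = 12.

n = 12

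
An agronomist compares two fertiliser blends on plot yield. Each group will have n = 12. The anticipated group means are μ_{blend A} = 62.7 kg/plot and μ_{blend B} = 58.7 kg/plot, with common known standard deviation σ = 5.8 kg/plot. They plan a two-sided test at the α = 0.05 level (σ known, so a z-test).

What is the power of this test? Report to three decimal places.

Standardized effect: d = |μ_{blend A} − μ_{blend B}| / σ = |62.7 − 58.7| / 5.8 = 0.6897
Noncentrality parameter: δ = d·√(n/2) = 0.6897 × √(12/2) = 1.6893
Critical value for a two-sided test at α = 0.05: z_{α/2} = 1.960.
Power = Φ(δ − 1.960) + Φ(−δ − 1.960) = Φ(-0.271) + Φ(-3.649) = 0.3933 + 0.0001 = 0.3935.

Power ≈ 0.393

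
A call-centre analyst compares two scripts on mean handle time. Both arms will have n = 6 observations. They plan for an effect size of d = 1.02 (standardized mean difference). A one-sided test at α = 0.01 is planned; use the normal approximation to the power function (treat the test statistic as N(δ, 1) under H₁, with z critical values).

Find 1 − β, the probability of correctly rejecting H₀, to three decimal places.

Noncentrality parameter: δ = d·√(n/2) = 1.02 × √(6/2) = 1.7667
Critical value for a one-sided test at α = 0.01: z_α = 2.326.
Power = Φ(δ − 2.326) = Φ(-0.560) = 0.2879.

Power ≈ 0.288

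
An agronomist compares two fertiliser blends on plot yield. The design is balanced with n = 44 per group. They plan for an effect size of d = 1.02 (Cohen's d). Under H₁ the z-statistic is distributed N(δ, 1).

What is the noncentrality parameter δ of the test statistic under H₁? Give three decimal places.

δ = d·√(n/2) = 1.02 × √(44/2) = 4.7842

δ ≈ 4.784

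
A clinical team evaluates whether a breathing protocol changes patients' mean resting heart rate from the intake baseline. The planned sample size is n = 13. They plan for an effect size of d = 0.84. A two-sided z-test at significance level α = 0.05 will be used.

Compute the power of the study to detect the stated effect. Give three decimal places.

Power ≈ 0.857

Noncentrality parameter: δ = d·√n = 0.84 × √13 = 3.0287
Critical value for a two-sided test at α = 0.05: z_{α/2} = 1.960.
Power = Φ(δ − 1.960) + Φ(−δ − 1.960) = Φ(1.069) + Φ(-4.989) = 0.8574 + 0.0000 = 0.8574.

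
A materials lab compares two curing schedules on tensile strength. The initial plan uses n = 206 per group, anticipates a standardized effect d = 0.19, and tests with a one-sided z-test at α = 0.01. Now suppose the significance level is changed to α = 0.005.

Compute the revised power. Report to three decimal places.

δ = d·√(n/2) = 0.19 × √(206/2) = 1.9283 (unchanged). New critical value: z_{0.005} = 2.576.
Revised power = Φ(δ − 2.576) = Φ(-0.648) = 0.2586.

Power ≈ 0.259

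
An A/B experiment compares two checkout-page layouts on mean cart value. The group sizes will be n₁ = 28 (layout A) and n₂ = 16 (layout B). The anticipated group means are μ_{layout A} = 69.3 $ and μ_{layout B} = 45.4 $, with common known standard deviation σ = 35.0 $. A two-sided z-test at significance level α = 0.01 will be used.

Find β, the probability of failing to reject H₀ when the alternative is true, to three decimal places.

Standardized effect: d = |μ_{layout A} − μ_{layout B}| / σ = |69.3 − 45.4| / 35.0 = 0.6829
Noncentrality parameter: δ = d / √(1/n₁ + 1/n₂) = 0.6829 / √(1/28 + 1/16) = 2.1789
Critical value for a two-sided test at α = 0.01: z_{α/2} = 2.576.
Power = Φ(δ − 2.576) + Φ(−δ − 2.576) = Φ(-0.397) + Φ(-4.755) = 0.3457 + 0.0000 = 0.3457.
Type II error: β = 1 − power = 1 − 0.3457 = 0.6543.

β ≈ 0.654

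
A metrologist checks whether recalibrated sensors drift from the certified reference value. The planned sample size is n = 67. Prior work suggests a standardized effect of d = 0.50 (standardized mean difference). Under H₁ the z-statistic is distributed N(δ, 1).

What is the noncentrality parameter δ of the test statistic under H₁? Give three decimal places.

δ ≈ 4.093

δ = d·√n = 0.50 × √67 = 4.0927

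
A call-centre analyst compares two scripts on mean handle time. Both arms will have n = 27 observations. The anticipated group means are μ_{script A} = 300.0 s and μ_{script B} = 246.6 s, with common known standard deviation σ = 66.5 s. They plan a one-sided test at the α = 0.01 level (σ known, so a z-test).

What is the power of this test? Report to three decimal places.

Standardized effect: d = |μ_{script A} − μ_{script B}| / σ = |300.0 − 246.6| / 66.5 = 0.8030
Noncentrality parameter: δ = d·√(n/2) = 0.8030 × √(27/2) = 2.9504
Critical value for a one-sided test at α = 0.01: z_α = 2.326.
Power = Φ(δ − 2.326) = Φ(0.624) = 0.7337.

Power ≈ 0.734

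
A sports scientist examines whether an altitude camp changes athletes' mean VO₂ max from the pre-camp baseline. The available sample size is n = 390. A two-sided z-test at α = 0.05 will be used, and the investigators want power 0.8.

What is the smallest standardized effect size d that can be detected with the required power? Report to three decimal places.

d ≈ 0.142

Need Φ(δ − 1.960) = 0.8, so δ = 1.960 + 0.842 = 2.802.
(Lower-tail contribution to power is negligible for δ > 0.)
δ = d·√n ⇒ d = δ/√n = 2.802/√390 = 0.1419.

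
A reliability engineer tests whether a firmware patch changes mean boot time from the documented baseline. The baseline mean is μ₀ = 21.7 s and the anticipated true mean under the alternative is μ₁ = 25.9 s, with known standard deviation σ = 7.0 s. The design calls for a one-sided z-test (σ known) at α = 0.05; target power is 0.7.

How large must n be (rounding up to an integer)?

n = 14

Standardized effect: d = |μ₁ − μ₀| / σ = |25.9 − 21.7| / 7.0 = 0.6000
For power 0.7 need Φ(δ − z_{0.05}) = 0.7, so δ = z_{0.05} + z_{0.30} = 1.645 + 0.524 = 2.169.
δ = d·√n ⇒ n = (δ/d)² = (2.169 / 0.6000)² = 13.07.
Rounding up, n = 14.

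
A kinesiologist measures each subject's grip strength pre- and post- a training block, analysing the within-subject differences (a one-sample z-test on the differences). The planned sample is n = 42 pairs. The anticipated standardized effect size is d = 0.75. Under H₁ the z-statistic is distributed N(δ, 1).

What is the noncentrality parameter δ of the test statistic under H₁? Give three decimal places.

The noncentrality parameter scales effect size by the design's sample-size factor: δ = d·√n = 0.75 × √42 = 4.8606

δ ≈ 4.861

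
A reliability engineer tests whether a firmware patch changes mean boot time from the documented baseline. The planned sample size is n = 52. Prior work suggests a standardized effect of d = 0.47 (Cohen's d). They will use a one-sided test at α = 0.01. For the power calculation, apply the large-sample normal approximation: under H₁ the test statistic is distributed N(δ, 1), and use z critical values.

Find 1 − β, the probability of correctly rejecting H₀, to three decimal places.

Noncentrality parameter: δ = d·√n = 0.47 × √52 = 3.3892
Critical value for a one-sided test at α = 0.01: z_α = 2.326.
Power = Φ(δ − 2.326) = Φ(1.063) = 0.8561.

Power ≈ 0.856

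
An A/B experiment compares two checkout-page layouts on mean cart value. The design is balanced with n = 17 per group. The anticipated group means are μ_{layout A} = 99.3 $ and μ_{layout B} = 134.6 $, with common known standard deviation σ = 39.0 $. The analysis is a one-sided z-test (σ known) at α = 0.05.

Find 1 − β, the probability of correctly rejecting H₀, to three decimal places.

Standardized effect: d = |μ_{layout A} − μ_{layout B}| / σ = |99.3 − 134.6| / 39.0 = 0.9051
Noncentrality parameter: δ = d·√(n/2) = 0.9051 × √(17/2) = 2.6389
Critical value for a one-sided test at α = 0.05: z_α = 1.645.
Power = P(Z > 1.645 − δ) = Φ(0.994) = 0.8399.

Power ≈ 0.840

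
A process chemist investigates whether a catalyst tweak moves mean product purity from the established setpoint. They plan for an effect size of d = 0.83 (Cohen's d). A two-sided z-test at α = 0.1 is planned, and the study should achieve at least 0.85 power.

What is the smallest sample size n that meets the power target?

n = 11

For power 0.85 need Φ(δ − z_{0.05}) = 0.85, so δ = z_{0.05} + z_{0.15} = 1.645 + 1.036 = 2.681.
(Ignoring the negligible lower-tail rejection probability gives the usual closed-form inversion.)
δ = d·√n ⇒ n = (δ/d)² = (2.681 / 0.83)² = 10.44.
Rounding up, n = 11.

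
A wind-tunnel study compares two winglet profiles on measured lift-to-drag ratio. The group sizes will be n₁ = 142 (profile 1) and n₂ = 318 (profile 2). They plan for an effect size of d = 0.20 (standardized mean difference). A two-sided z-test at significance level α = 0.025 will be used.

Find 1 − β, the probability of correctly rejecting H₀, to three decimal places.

Noncentrality parameter: λ = d / √(1/n₁ + 1/n₂) = 0.20 / √(1/142 + 1/318) = 1.9816
Two-sided α = 0.025 → critical value z_{0.0125} = 2.241.
Power = Φ(λ − 2.241) + Φ(−λ − 2.241) = Φ(-0.260) + Φ(-4.223) = 0.3975 + 0.0000 = 0.3975.

Power ≈ 0.398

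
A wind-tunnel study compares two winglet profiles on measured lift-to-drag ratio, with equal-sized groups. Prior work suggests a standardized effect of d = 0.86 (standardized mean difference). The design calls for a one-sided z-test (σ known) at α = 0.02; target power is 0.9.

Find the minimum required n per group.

n = 31 per group

Set Φ(δ − 2.054) = 0.9; then δ − 2.054 = Φ⁻¹(0.9) = 1.282, giving δ = 3.335.
δ = d·√(n/2) ⇒ n = 2(δ/d)² = 2 × (3.335 / 0.86)² = 30.08.
Rounding up, n = 31 per group.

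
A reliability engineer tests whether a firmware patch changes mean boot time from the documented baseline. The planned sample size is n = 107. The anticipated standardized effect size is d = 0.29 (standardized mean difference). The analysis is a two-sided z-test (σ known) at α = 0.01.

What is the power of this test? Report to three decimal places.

Noncentrality parameter: δ = d·√n = 0.29 × √107 = 2.9998
Two-sided α = 0.01 → critical value z_{0.005} = 2.576.
Power = Φ(δ − 2.576) + Φ(−δ − 2.576) = Φ(0.424) + Φ(-5.576) = 0.6642 + 0.0000 = 0.6642.

Power ≈ 0.664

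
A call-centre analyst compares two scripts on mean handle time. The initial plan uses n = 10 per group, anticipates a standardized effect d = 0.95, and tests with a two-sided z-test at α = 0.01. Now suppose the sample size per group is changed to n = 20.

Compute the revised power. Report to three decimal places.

Power ≈ 0.666

With n = 20 per group: δ = d·√(n/2) = 0.95 × √(20/2) = 3.0042. Critical value z_{0.005} = 2.576.
Revised power = Φ(δ − 2.576) + Φ(−δ − 2.576) = Φ(0.428) + Φ(-5.580) = 0.6658 + 0.0000 = 0.6658.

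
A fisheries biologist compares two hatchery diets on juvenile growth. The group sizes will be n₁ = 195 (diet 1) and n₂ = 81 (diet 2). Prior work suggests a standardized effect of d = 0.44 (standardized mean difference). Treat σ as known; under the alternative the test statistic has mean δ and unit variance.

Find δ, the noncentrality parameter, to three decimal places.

The noncentrality parameter scales effect size by the design's sample-size factor: δ = d / √(1/n₁ + 1/n₂) = 0.44 / √(1/195 + 1/81) = 3.3286

δ ≈ 3.329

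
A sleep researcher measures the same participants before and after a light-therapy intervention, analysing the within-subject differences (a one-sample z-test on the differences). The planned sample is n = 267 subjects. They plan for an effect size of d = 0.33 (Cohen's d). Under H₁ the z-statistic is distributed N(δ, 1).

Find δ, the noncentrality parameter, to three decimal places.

δ ≈ 5.392

The noncentrality parameter scales effect size by the design's sample-size factor: δ = d·√n = 0.33 × √267 = 5.3922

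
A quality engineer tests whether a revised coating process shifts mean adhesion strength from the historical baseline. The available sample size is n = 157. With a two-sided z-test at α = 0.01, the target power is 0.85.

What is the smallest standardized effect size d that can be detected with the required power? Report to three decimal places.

Required noncentrality: δ = z_{0.005} + z_{0.15} = 2.576 + 1.036 = 3.612.
(Lower-tail contribution to power is negligible for δ > 0.)
δ = d·√n ⇒ d = δ/√n = 3.612/√157 = 0.2883.

d ≈ 0.288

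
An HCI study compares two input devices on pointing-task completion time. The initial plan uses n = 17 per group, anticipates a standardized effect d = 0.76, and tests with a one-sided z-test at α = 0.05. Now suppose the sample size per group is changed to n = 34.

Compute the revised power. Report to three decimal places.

With n = 34 per group: δ = d·√(n/2) = 0.76 × √(34/2) = 3.1336. Critical value z_{0.05} = 1.645.
Revised power = Φ(δ − 1.645) = Φ(1.489) = 0.9317.

Power ≈ 0.932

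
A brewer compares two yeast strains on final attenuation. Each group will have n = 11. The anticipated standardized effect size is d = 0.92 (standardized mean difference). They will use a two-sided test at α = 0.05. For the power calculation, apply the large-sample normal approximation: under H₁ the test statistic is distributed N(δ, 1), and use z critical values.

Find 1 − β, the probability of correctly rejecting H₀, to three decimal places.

Power ≈ 0.578

Noncentrality parameter: δ = d·√(n/2) = 0.92 × √(11/2) = 2.1576
Two-sided α = 0.05 → critical value z_{0.025} = 1.960.
Power = Φ(δ − 1.960) + Φ(−δ − 1.960) = Φ(0.198) + Φ(-4.118) = 0.5783 + 0.0000 = 0.5784.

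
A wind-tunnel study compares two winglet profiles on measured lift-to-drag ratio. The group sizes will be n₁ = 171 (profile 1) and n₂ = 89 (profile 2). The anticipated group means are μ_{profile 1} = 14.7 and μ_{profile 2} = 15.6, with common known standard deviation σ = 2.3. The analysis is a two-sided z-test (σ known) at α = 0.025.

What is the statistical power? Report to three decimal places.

Standardized effect: d = |μ_{profile 1} − μ_{profile 2}| / σ = |14.7 − 15.6| / 2.3 = 0.3913
Noncentrality parameter: δ = d / √(1/n₁ + 1/n₂) = 0.3913 / √(1/171 + 1/89) = 2.9938
Two-sided α = 0.025 → critical value z_{0.0125} = 2.241.
Power = Φ(δ − 2.241) + Φ(−δ − 2.241) = Φ(0.752) + Φ(-5.235) = 0.7741 + 0.0000 = 0.7741.

Power ≈ 0.774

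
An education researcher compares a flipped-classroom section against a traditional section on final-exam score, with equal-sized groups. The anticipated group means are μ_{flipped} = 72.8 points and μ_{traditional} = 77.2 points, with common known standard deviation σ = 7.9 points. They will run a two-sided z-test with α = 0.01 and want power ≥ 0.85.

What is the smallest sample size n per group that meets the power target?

Standardized effect: d = |μ_{flipped} − μ_{traditional}| / σ = |72.8 − 77.2| / 7.9 = 0.5570
Set Φ(δ − 2.576) = 0.85; then δ − 2.576 = Φ⁻¹(0.85) = 1.036, giving δ = 3.612.
(For δ > 0 the lower-tail rejection region contributes negligibly to power, so the one-term inversion is standard.)
δ = d·√(n/2) ⇒ n = 2(δ/d)² = 2 × (3.612 / 0.5570)² = 84.13.
Round up to the next whole unit.

n = 85 per group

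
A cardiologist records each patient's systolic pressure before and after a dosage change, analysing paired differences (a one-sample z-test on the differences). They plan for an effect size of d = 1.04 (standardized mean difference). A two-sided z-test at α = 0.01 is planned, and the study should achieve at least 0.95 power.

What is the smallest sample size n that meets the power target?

Set Φ(δ − 2.576) = 0.95; then δ − 2.576 = Φ⁻¹(0.95) = 1.645, giving δ = 4.221.
(Ignoring the negligible lower-tail rejection probability gives the usual closed-form inversion.)
δ = d·√n ⇒ n = (δ/d)² = (4.221 / 1.04)² = 16.47.
Round up to the next whole unit.

n = 17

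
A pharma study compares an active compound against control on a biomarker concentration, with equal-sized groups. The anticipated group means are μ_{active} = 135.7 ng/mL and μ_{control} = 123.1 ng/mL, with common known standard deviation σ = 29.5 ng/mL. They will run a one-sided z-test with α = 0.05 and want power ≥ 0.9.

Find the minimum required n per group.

n = 94 per group

Standardized effect: d = |μ_{active} − μ_{control}| / σ = |135.7 − 123.1| / 29.5 = 0.4271
Set Φ(δ − 1.645) = 0.9; then δ − 1.645 = Φ⁻¹(0.9) = 1.282, giving δ = 2.926.
δ = d·√(n/2) ⇒ n = 2(δ/d)² = 2 × (2.926 / 0.4271)² = 93.89.
Rounding up, n = 94 per group.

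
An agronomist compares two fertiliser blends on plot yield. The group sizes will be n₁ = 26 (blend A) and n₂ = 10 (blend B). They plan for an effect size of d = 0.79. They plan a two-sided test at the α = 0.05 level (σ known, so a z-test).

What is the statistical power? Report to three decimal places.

Noncentrality parameter: δ = d / √(1/n₁ + 1/n₂) = 0.79 / √(1/26 + 1/10) = 2.1231
Two-sided α = 0.05 → critical value z_{0.025} = 1.960.
Power = Φ(δ − 1.960) + Φ(−δ − 1.960) = Φ(0.163) + Φ(-4.083) = 0.5648 + 0.0000 = 0.5648.

Power ≈ 0.565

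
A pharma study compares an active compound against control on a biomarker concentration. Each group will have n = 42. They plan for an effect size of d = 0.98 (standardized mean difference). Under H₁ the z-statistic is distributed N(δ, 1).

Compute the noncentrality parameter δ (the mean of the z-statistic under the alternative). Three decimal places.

δ = d·√(n/2) = 0.98 × √(42/2) = 4.4909

δ ≈ 4.491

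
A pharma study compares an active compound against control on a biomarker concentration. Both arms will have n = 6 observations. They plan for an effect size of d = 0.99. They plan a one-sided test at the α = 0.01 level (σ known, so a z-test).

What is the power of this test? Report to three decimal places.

Noncentrality parameter: δ = d·√(n/2) = 0.99 × √(6/2) = 1.7147
Critical value for a one-sided test at α = 0.01: z_α = 2.326.
Power = Φ(δ − 2.326) = Φ(-0.612) = 0.2704.

Power ≈ 0.270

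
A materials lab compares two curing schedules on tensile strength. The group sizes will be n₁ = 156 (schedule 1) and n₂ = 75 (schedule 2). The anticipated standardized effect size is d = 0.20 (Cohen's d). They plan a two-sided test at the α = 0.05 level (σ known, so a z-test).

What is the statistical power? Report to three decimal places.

Power ≈ 0.296

Noncentrality parameter: δ = d / √(1/n₁ + 1/n₂) = 0.20 / √(1/156 + 1/75) = 1.4234
Two-sided α = 0.05 → critical value z_{0.025} = 1.960.
Power = Φ(δ − 1.960) + Φ(−δ − 1.960) = Φ(-0.537) + Φ(-3.383) = 0.2958 + 0.0004 = 0.2961.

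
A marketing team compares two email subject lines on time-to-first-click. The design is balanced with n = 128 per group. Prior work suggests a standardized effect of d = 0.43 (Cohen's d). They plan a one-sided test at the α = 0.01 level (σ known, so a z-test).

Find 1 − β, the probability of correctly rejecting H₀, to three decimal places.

Power ≈ 0.867

Noncentrality parameter: δ = d·√(n/2) = 0.43 × √(128/2) = 3.4400
Critical value for a one-sided test at α = 0.01: z_α = 2.326.
Power = Φ(δ − 2.326) = Φ(1.114) = 0.8673.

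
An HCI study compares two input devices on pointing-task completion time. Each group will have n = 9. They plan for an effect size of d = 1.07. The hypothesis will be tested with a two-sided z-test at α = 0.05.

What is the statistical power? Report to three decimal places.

Power ≈ 0.622

Noncentrality parameter: δ = d·√(n/2) = 1.07 × √(9/2) = 2.2698
Two-sided α = 0.05 → critical value z_{0.025} = 1.960.
Power = Φ(δ − 1.960) + Φ(−δ − 1.960) = Φ(0.310) + Φ(-4.230) = 0.6217 + 0.0000 = 0.6217.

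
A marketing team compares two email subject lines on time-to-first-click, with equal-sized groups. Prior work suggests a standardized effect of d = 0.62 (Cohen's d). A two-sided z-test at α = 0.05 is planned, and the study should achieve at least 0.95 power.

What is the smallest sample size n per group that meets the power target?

n = 68 per group

Set Φ(δ − 1.960) = 0.95; then δ − 1.960 = Φ⁻¹(0.95) = 1.645, giving δ = 3.605.
(Ignoring the negligible lower-tail rejection probability gives the usual closed-form inversion.)
δ = d·√(n/2) ⇒ n = 2(δ/d)² = 2 × (3.605 / 0.62)² = 67.61.
Rounding up, n = 68 per group.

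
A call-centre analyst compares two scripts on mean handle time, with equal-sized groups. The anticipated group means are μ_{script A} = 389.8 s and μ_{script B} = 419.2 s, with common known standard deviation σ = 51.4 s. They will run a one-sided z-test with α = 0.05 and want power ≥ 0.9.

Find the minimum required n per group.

Standardized effect: d = |μ_{script A} − μ_{script B}| / σ = |389.8 − 419.2| / 51.4 = 0.5720
For power 0.9 need Φ(δ − z_{0.05}) = 0.9, so δ = z_{0.05} + z_{0.10} = 1.645 + 1.282 = 2.926.
δ = d·√(n/2) ⇒ n = 2(δ/d)² = 2 × (2.926 / 0.5720)² = 52.35.
Rounding up, n = 53 per group.

n = 53 per group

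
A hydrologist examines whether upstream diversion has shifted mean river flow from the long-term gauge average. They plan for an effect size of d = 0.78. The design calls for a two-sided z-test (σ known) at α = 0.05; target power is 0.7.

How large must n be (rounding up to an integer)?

n = 11

For power 0.7 need Φ(δ − z_{0.025}) = 0.7, so δ = z_{0.025} + z_{0.30} = 1.960 + 0.524 = 2.484.
(The Φ(−δ − z_{α/2}) term is vanishingly small for δ > 0 and is dropped in the standard sample-size formula.)
δ = d·√n ⇒ n = (δ/d)² = (2.484 / 0.78)² = 10.14.
Round up to the next whole unit.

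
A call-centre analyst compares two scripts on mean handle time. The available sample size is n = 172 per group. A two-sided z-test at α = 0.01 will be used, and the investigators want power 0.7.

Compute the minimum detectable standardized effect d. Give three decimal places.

d ≈ 0.334

Need Φ(δ − 2.576) = 0.7, so δ = 2.576 + 0.524 = 3.100.
(Lower-tail contribution to power is negligible for δ > 0.)
δ = d·√(n/2) ⇒ d = δ/√(n/2) = 3.100/√(172/2) = 0.3343.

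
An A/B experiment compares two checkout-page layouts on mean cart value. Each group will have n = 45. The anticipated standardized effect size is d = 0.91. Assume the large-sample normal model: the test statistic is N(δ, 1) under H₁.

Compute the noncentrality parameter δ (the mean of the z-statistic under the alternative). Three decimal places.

δ ≈ 4.317

The noncentrality parameter scales effect size by the design's sample-size factor: δ = d·√(n/2) = 0.91 × √(45/2) = 4.3165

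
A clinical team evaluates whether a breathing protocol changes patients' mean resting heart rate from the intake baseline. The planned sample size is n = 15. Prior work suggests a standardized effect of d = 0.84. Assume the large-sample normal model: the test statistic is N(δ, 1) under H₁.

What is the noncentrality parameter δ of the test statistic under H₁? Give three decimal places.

The noncentrality parameter scales effect size by the design's sample-size factor: δ = d·√n = 0.84 × √15 = 3.2533

δ ≈ 3.253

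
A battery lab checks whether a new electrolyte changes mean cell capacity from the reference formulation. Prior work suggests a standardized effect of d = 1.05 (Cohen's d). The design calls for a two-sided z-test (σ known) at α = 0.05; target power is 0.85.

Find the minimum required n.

n = 9

Set Φ(δ − 1.960) = 0.85; then δ − 1.960 = Φ⁻¹(0.85) = 1.036, giving δ = 2.996.
(Ignoring the negligible lower-tail rejection probability gives the usual closed-form inversion.)
δ = d·√n ⇒ n = (δ/d)² = (2.996 / 1.05)² = 8.14.
Rounding up, n = 9.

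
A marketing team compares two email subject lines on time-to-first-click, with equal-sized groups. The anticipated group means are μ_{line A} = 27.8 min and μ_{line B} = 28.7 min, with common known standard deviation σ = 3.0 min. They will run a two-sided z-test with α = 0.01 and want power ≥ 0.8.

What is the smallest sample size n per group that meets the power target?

n = 260 per group

Standardized effect: d = |μ_{line A} − μ_{line B}| / σ = |27.8 − 28.7| / 3.0 = 0.3000
Set Φ(δ − 2.576) = 0.8; then δ − 2.576 = Φ⁻¹(0.8) = 0.842, giving δ = 3.417.
(The Φ(−δ − z_{α/2}) term is vanishingly small for δ > 0 and is dropped in the standard sample-size formula.)
δ = d·√(n/2) ⇒ n = 2(δ/d)² = 2 × (3.417 / 0.3000)² = 259.53.
Rounding up, n = 260 per group.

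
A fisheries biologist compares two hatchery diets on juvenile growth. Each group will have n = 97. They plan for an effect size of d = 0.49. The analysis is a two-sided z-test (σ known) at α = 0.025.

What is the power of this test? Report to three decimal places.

Noncentrality parameter: δ = d·√(n/2) = 0.49 × √(97/2) = 3.4125
Two-sided α = 0.025 → critical value z_{0.0125} = 2.241.
Power = Φ(δ − 2.241) + Φ(−δ − 2.241) = Φ(1.171) + Φ(-5.654) = 0.8792 + 0.0000 = 0.8792.

Power ≈ 0.879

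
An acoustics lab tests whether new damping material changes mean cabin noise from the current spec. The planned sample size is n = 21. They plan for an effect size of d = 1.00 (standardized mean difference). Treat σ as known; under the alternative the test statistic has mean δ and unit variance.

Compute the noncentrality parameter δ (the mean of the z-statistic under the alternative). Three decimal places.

δ ≈ 4.583

The noncentrality parameter scales effect size by the design's sample-size factor: δ = d·√n = 1.00 × √21 = 4.5826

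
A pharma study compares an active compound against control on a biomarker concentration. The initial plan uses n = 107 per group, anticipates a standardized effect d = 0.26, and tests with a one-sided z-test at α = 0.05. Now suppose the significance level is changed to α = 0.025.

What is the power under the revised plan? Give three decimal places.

Power ≈ 0.477

δ = d·√(n/2) = 0.26 × √(107/2) = 1.9017 (unchanged). New critical value: z_{0.025} = 1.960.
Revised power = P(Z > 1.960 − δ) = Φ(-0.058) = 0.4768.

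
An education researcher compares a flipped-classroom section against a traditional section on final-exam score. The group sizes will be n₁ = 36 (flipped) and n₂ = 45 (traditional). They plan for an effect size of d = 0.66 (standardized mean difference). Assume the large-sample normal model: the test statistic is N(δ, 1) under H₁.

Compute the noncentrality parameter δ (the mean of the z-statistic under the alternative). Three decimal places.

δ ≈ 2.952

The noncentrality parameter scales effect size by the design's sample-size factor: δ = d / √(1/n₁ + 1/n₂) = 0.66 / √(1/36 + 1/45) = 2.9516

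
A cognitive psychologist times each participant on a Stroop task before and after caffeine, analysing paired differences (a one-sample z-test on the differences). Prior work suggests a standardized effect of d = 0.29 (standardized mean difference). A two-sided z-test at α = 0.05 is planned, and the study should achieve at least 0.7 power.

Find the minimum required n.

Set Φ(δ − 1.960) = 0.7; then δ − 1.960 = Φ⁻¹(0.7) = 0.524, giving δ = 2.484.
(Ignoring the negligible lower-tail rejection probability gives the usual closed-form inversion.)
δ = d·√n ⇒ n = (δ/d)² = (2.484 / 0.29)² = 73.39.
Rounding up, n = 74.

n = 74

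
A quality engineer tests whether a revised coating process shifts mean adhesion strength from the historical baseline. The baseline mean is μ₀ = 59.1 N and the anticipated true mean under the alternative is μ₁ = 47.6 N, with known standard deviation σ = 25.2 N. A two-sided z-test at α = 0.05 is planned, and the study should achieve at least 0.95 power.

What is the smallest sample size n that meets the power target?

n = 63

Standardized effect: d = |μ₁ − μ₀| / σ = |47.6 − 59.1| / 25.2 = 0.4563
For power 0.95 need Φ(δ − z_{0.025}) = 0.95, so δ = z_{0.025} + z_{0.05} = 1.960 + 1.645 = 3.605.
(For δ > 0 the lower-tail rejection region contributes negligibly to power, so the one-term inversion is standard.)
δ = d·√n ⇒ n = (δ/d)² = (3.605 / 0.4563)² = 62.40.
Round up to the next whole unit.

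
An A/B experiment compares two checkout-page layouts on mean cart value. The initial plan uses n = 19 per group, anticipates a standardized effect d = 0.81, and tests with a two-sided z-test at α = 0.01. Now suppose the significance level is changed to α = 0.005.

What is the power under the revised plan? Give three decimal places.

Power ≈ 0.378

δ = d·√(n/2) = 0.81 × √(19/2) = 2.4966 (unchanged). New critical value: z_{0.0025} = 2.807.
Revised power = Φ(δ − 2.807) + Φ(−δ − 2.807) = Φ(-0.310) + Φ(-5.304) = 0.3781 + 0.0000 = 0.3781.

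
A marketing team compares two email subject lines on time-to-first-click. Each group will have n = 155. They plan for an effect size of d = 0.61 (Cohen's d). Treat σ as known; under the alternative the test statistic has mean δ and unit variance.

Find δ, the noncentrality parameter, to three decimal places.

δ ≈ 5.370

The noncentrality parameter scales effect size by the design's sample-size factor: δ = d·√(n/2) = 0.61 × √(155/2) = 5.3701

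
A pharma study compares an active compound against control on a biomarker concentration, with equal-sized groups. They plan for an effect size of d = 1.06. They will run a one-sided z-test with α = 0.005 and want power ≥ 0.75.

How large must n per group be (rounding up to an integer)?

n = 19 per group

Set Φ(δ − 2.576) = 0.75; then δ − 2.576 = Φ⁻¹(0.75) = 0.674, giving δ = 3.250.
δ = d·√(n/2) ⇒ n = 2(δ/d)² = 2 × (3.250 / 1.06)² = 18.80.
Round up to the next whole unit.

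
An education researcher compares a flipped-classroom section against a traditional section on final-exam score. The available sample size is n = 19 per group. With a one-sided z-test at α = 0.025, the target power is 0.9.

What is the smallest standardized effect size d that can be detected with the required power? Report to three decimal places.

Need Φ(δ − 1.960) = 0.9, so δ = 1.960 + 1.282 = 3.242.
δ = d·√(n/2) ⇒ d = δ/√(n/2) = 3.242/√(19/2) = 1.0517.

d ≈ 1.052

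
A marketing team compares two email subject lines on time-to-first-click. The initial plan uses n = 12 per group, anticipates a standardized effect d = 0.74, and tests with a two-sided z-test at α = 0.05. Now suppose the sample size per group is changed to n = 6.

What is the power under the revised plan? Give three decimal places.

Power ≈ 0.249

With n = 6 per group: δ = d·√(n/2) = 0.74 × √(6/2) = 1.2817. Critical value z_{0.025} = 1.960.
Revised power = Φ(δ − 1.960) + Φ(−δ − 1.960) = Φ(-0.678) + Φ(-3.242) = 0.2488 + 0.0006 = 0.2494.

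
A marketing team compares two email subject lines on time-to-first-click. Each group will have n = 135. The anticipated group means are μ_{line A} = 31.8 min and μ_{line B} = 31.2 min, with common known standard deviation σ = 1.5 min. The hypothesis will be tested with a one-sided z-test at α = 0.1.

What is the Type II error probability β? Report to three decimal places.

Standardized effect: d = |μ_{line A} − μ_{line B}| / σ = |31.8 − 31.2| / 1.5 = 0.4000
Noncentrality parameter: δ = d·√(n/2) = 0.4000 × √(135/2) = 3.2863
One-sided α = 0.1 → critical value z_{0.1} = 1.282.
Power = P(Z > 1.282 − δ) = Φ(2.005) = 0.9775.
Type II error: β = 1 − power = 1 − 0.9775 = 0.0225.

β ≈ 0.022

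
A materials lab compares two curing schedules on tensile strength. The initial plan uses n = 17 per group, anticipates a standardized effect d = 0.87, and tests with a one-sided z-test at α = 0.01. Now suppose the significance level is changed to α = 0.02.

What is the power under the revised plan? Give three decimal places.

δ = d·√(n/2) = 0.87 × √(17/2) = 2.5365 (unchanged). New critical value: z_{0.02} = 2.054.
Revised power = Φ(δ − 2.054) = Φ(0.483) = 0.6854.

Power ≈ 0.685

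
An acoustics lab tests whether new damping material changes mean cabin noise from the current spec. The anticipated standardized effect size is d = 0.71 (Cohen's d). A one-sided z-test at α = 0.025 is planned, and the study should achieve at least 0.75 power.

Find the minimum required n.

n = 14

Set Φ(δ − 1.960) = 0.75; then δ − 1.960 = Φ⁻¹(0.75) = 0.674, giving δ = 2.634.
δ = d·√n ⇒ n = (δ/d)² = (2.634 / 0.71)² = 13.77.
Round up to the next whole unit.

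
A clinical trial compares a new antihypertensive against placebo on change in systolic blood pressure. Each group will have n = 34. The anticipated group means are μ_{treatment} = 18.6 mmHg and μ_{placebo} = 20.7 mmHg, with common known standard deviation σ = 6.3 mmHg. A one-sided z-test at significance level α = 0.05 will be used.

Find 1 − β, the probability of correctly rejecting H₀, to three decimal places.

Power ≈ 0.393

Standardized effect: d = |μ_{treatment} − μ_{placebo}| / σ = |18.6 − 20.7| / 6.3 = 0.3333
Noncentrality parameter: δ = d·√(n/2) = 0.3333 × √(34/2) = 1.3744
One-sided α = 0.05 → critical value z_{0.05} = 1.645.
Power = P(Z > 1.645 − δ) = Φ(-0.270) = 0.3934.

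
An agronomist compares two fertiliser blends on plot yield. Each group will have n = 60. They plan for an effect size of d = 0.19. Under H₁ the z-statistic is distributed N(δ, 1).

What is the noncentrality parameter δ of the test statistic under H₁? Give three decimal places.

δ ≈ 1.041

The noncentrality parameter scales effect size by the design's sample-size factor: δ = d·√(n/2) = 0.19 × √(60/2) = 1.0407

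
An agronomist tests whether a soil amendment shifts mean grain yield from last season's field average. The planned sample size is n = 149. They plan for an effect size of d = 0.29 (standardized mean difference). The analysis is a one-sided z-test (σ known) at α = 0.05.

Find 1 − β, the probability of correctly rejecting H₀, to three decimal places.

Power ≈ 0.971

Noncentrality parameter: λ = d·√n = 0.29 × √149 = 3.5399
One-sided α = 0.05 → critical value z_{0.05} = 1.645.
Power = P(Z > 1.645 − λ) = Φ(1.895) = 0.9710.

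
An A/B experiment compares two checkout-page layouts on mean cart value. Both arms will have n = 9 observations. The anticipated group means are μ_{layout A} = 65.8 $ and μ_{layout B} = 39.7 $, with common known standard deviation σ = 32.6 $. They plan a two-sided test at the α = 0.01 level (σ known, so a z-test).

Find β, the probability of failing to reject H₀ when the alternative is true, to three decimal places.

β ≈ 0.810

Standardized effect: d = |μ_{layout A} − μ_{layout B}| / σ = |65.8 − 39.7| / 32.6 = 0.8006
Noncentrality parameter: δ = d·√(n/2) = 0.8006 × √(9/2) = 1.6984
Two-sided α = 0.01 → critical value z_{0.005} = 2.576.
Power = Φ(δ − 2.576) + Φ(−δ − 2.576) = Φ(-0.877) + Φ(-4.274) = 0.1901 + 0.0000 = 0.1901.
Type II error: β = 1 − power = 1 − 0.1901 = 0.8099.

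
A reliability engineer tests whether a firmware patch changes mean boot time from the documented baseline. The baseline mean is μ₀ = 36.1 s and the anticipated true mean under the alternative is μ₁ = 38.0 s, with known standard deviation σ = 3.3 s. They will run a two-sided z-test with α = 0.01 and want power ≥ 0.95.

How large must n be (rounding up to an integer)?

n = 54

Standardized effect: d = |μ₁ − μ₀| / σ = |38.0 − 36.1| / 3.3 = 0.5758
Set Φ(δ − 2.576) = 0.95; then δ − 2.576 = Φ⁻¹(0.95) = 1.645, giving δ = 4.221.
(For δ > 0 the lower-tail rejection region contributes negligibly to power, so the one-term inversion is standard.)
δ = d·√n ⇒ n = (δ/d)² = (4.221 / 0.5758)² = 53.74.
Rounding up, n = 54.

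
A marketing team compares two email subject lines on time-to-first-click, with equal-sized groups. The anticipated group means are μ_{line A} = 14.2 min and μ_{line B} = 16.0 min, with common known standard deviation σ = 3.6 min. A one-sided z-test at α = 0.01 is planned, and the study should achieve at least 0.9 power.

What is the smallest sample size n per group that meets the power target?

Standardized effect: d = |μ_{line A} − μ_{line B}| / σ = |14.2 − 16.0| / 3.6 = 0.5000
For power 0.9 need Φ(δ − z_{0.01}) = 0.9, so δ = z_{0.01} + z_{0.10} = 2.326 + 1.282 = 3.608.
δ = d·√(n/2) ⇒ n = 2(δ/d)² = 2 × (3.608 / 0.5000)² = 104.14.
Rounding up, n = 105 per group.

n = 105 per group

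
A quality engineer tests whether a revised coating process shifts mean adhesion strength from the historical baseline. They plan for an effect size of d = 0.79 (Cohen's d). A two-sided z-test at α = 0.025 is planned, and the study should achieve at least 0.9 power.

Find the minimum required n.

n = 20

For power 0.9 need Φ(δ − z_{0.0125}) = 0.9, so δ = z_{0.0125} + z_{0.10} = 2.241 + 1.282 = 3.523.
(The Φ(−δ − z_{α/2}) term is vanishingly small for δ > 0 and is dropped in the standard sample-size formula.)
δ = d·√n ⇒ n = (δ/d)² = (3.523 / 0.79)² = 19.89.
Rounding up, n = 20.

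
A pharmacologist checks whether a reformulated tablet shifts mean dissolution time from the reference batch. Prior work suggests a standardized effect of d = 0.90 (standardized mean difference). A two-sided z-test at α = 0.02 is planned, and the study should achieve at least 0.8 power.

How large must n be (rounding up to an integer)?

n = 13

For power 0.8 need Φ(δ − z_{0.01}) = 0.8, so δ = z_{0.01} + z_{0.20} = 2.326 + 0.842 = 3.168.
(The Φ(−δ − z_{α/2}) term is vanishingly small for δ > 0 and is dropped in the standard sample-size formula.)
δ = d·√n ⇒ n = (δ/d)² = (3.168 / 0.90)² = 12.39.
Round up to the next whole unit.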